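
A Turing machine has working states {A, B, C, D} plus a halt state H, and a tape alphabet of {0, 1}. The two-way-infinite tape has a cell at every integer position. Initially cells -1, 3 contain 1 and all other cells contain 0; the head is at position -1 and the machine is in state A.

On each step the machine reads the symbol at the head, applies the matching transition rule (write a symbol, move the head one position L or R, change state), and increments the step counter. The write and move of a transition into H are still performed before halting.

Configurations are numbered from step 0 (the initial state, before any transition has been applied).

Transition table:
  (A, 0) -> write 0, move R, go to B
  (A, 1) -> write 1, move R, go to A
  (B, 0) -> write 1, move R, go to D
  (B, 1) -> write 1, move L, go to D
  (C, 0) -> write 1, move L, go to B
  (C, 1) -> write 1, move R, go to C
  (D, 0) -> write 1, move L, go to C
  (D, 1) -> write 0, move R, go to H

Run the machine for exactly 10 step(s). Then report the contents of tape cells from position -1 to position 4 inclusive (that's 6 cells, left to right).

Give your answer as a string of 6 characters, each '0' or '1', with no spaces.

Answer: 101011

Derivation:
Step 1: in state A at pos -1, read 1 -> (A,1)->write 1,move R,goto A. Now: state=A, head=0, tape[-2..4]=0100010 (head:   ^)
Step 2: in state A at pos 0, read 0 -> (A,0)->write 0,move R,goto B. Now: state=B, head=1, tape[-2..4]=0100010 (head:    ^)
Step 3: in state B at pos 1, read 0 -> (B,0)->write 1,move R,goto D. Now: state=D, head=2, tape[-2..4]=0101010 (head:     ^)
Step 4: in state D at pos 2, read 0 -> (D,0)->write 1,move L,goto C. Now: state=C, head=1, tape[-2..4]=0101110 (head:    ^)
Step 5: in state C at pos 1, read 1 -> (C,1)->write 1,move R,goto C. Now: state=C, head=2, tape[-2..4]=0101110 (head:     ^)
Step 6: in state C at pos 2, read 1 -> (C,1)->write 1,move R,goto C. Now: state=C, head=3, tape[-2..4]=0101110 (head:      ^)
Step 7: in state C at pos 3, read 1 -> (C,1)->write 1,move R,goto C. Now: state=C, head=4, tape[-2..5]=01011100 (head:       ^)
Step 8: in state C at pos 4, read 0 -> (C,0)->write 1,move L,goto B. Now: state=B, head=3, tape[-2..5]=01011110 (head:      ^)
Step 9: in state B at pos 3, read 1 -> (B,1)->write 1,move L,goto D. Now: state=D, head=2, tape[-2..5]=01011110 (head:     ^)
Step 10: in state D at pos 2, read 1 -> (D,1)->write 0,move R,goto H. Now: state=H, head=3, tape[-2..5]=01010110 (head:      ^)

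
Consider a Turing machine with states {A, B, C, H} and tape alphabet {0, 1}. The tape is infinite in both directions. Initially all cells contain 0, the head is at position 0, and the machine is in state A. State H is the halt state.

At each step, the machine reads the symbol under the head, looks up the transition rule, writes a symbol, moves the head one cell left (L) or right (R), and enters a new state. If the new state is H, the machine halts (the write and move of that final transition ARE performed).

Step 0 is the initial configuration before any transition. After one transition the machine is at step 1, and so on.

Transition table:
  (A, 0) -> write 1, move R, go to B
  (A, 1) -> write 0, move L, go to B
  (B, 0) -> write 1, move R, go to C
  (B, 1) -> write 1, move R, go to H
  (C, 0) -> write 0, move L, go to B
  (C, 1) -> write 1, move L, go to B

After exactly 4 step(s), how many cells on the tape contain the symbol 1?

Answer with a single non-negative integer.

Step 1: in state A at pos 0, read 0 -> (A,0)->write 1,move R,goto B. Now: state=B, head=1, tape[-1..2]=0100 (head:   ^)
Step 2: in state B at pos 1, read 0 -> (B,0)->write 1,move R,goto C. Now: state=C, head=2, tape[-1..3]=01100 (head:    ^)
Step 3: in state C at pos 2, read 0 -> (C,0)->write 0,move L,goto B. Now: state=B, head=1, tape[-1..3]=01100 (head:   ^)
Step 4: in state B at pos 1, read 1 -> (B,1)->write 1,move R,goto H. Now: state=H, head=2, tape[-1..3]=01100 (head:    ^)
Cells containing 1 after step 4: {0, 1} -> 2 cell(s)

Answer: 2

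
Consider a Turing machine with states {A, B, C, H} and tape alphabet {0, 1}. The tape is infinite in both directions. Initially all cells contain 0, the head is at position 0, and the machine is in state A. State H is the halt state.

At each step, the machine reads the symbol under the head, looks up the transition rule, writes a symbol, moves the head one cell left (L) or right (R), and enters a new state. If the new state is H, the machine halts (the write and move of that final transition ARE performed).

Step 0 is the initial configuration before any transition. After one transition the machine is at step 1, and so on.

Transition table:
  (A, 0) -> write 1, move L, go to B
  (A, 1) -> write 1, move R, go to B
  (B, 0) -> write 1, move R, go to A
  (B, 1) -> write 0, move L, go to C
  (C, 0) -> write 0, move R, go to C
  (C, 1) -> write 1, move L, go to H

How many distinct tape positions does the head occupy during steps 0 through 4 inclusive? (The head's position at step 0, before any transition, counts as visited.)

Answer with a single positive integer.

Step 1: in state A at pos 0, read 0 -> (A,0)->write 1,move L,goto B. Now: state=B, head=-1, tape[-2..1]=0010 (head:  ^)
Step 2: in state B at pos -1, read 0 -> (B,0)->write 1,move R,goto A. Now: state=A, head=0, tape[-2..1]=0110 (head:   ^)
Step 3: in state A at pos 0, read 1 -> (A,1)->write 1,move R,goto B. Now: state=B, head=1, tape[-2..2]=01100 (head:    ^)
Step 4: in state B at pos 1, read 0 -> (B,0)->write 1,move R,goto A. Now: state=A, head=2, tape[-2..3]=011100 (head:     ^)
Head positions at steps 0..4: starting at 0, distinct positions visited = {-1, 0, 1, 2} -> 4 position(s)

Answer: 4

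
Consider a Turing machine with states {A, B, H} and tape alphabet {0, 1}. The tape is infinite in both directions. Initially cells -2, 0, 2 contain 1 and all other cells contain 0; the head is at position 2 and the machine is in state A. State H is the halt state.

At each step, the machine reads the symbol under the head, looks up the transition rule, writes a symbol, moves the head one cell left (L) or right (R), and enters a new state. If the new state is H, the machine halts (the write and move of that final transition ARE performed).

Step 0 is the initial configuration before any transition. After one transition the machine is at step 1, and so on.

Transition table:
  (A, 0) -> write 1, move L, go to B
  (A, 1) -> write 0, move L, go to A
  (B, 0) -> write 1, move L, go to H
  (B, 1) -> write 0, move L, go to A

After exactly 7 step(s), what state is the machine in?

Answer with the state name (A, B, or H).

Answer: H

Derivation:
Step 1: in state A at pos 2, read 1 -> (A,1)->write 0,move L,goto A. Now: state=A, head=1, tape[-3..3]=0101000 (head:     ^)
Step 2: in state A at pos 1, read 0 -> (A,0)->write 1,move L,goto B. Now: state=B, head=0, tape[-3..3]=0101100 (head:    ^)
Step 3: in state B at pos 0, read 1 -> (B,1)->write 0,move L,goto A. Now: state=A, head=-1, tape[-3..3]=0100100 (head:   ^)
Step 4: in state A at pos -1, read 0 -> (A,0)->write 1,move L,goto B. Now: state=B, head=-2, tape[-3..3]=0110100 (head:  ^)
Step 5: in state B at pos -2, read 1 -> (B,1)->write 0,move L,goto A. Now: state=A, head=-3, tape[-4..3]=00010100 (head:  ^)
Step 6: in state A at pos -3, read 0 -> (A,0)->write 1,move L,goto B. Now: state=B, head=-4, tape[-5..3]=001010100 (head:  ^)
Step 7: in state B at pos -4, read 0 -> (B,0)->write 1,move L,goto H. Now: state=H, head=-5, tape[-6..3]=0011010100 (head:  ^)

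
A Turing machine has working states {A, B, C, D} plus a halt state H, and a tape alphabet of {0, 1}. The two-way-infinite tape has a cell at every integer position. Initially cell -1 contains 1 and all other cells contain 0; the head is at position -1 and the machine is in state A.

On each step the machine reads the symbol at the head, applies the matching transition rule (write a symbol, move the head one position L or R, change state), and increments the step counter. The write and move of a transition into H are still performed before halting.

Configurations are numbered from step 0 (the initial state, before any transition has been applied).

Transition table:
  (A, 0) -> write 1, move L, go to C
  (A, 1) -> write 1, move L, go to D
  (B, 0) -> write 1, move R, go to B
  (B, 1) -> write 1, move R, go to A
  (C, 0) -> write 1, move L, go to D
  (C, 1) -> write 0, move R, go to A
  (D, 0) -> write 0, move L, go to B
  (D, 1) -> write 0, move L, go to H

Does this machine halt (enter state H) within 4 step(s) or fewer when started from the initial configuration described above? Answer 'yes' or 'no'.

Answer: no

Derivation:
Step 1: in state A at pos -1, read 1 -> (A,1)->write 1,move L,goto D. Now: state=D, head=-2, tape[-3..0]=0010 (head:  ^)
Step 2: in state D at pos -2, read 0 -> (D,0)->write 0,move L,goto B. Now: state=B, head=-3, tape[-4..0]=00010 (head:  ^)
Step 3: in state B at pos -3, read 0 -> (B,0)->write 1,move R,goto B. Now: state=B, head=-2, tape[-4..0]=01010 (head:   ^)
Step 4: in state B at pos -2, read 0 -> (B,0)->write 1,move R,goto B. Now: state=B, head=-1, tape[-4..0]=01110 (head:    ^)
After 4 step(s): state = B (not H) -> not halted within 4 -> no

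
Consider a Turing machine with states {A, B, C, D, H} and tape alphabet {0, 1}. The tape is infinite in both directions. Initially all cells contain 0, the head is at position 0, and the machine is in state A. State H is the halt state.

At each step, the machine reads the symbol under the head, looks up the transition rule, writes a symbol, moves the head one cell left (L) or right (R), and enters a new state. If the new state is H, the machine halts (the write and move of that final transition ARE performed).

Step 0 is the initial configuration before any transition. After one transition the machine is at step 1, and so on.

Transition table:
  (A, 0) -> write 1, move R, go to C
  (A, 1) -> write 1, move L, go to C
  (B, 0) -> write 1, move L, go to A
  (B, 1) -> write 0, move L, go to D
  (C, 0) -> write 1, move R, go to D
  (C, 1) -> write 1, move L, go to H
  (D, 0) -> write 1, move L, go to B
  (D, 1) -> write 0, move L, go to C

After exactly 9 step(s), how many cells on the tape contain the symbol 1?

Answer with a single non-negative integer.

Step 1: in state A at pos 0, read 0 -> (A,0)->write 1,move R,goto C. Now: state=C, head=1, tape[-1..2]=0100 (head:   ^)
Step 2: in state C at pos 1, read 0 -> (C,0)->write 1,move R,goto D. Now: state=D, head=2, tape[-1..3]=01100 (head:    ^)
Step 3: in state D at pos 2, read 0 -> (D,0)->write 1,move L,goto B. Now: state=B, head=1, tape[-1..3]=01110 (head:   ^)
Step 4: in state B at pos 1, read 1 -> (B,1)->write 0,move L,goto D. Now: state=D, head=0, tape[-1..3]=01010 (head:  ^)
Step 5: in state D at pos 0, read 1 -> (D,1)->write 0,move L,goto C. Now: state=C, head=-1, tape[-2..3]=000010 (head:  ^)
Step 6: in state C at pos -1, read 0 -> (C,0)->write 1,move R,goto D. Now: state=D, head=0, tape[-2..3]=010010 (head:   ^)
Step 7: in state D at pos 0, read 0 -> (D,0)->write 1,move L,goto B. Now: state=B, head=-1, tape[-2..3]=011010 (head:  ^)
Step 8: in state B at pos -1, read 1 -> (B,1)->write 0,move L,goto D. Now: state=D, head=-2, tape[-3..3]=0001010 (head:  ^)
Step 9: in state D at pos -2, read 0 -> (D,0)->write 1,move L,goto B. Now: state=B, head=-3, tape[-4..3]=00101010 (head:  ^)
Cells containing 1 after step 9: {-2, 0, 2} -> 3 cell(s)

Answer: 3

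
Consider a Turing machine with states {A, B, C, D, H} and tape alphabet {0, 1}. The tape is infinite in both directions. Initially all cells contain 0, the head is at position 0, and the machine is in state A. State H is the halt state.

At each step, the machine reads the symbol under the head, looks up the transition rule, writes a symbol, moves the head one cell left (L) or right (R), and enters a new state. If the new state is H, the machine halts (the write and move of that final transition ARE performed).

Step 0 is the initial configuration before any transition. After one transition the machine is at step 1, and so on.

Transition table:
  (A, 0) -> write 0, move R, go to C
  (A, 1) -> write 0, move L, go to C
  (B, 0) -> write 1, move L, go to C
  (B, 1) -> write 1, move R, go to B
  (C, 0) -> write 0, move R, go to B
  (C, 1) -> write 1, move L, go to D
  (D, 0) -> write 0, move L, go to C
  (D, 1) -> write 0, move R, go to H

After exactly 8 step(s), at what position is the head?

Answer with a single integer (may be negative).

Answer: 0

Derivation:
Step 1: in state A at pos 0, read 0 -> (A,0)->write 0,move R,goto C. Now: state=C, head=1, tape[-1..2]=0000 (head:   ^)
Step 2: in state C at pos 1, read 0 -> (C,0)->write 0,move R,goto B. Now: state=B, head=2, tape[-1..3]=00000 (head:    ^)
Step 3: in state B at pos 2, read 0 -> (B,0)->write 1,move L,goto C. Now: state=C, head=1, tape[-1..3]=00010 (head:   ^)
Step 4: in state C at pos 1, read 0 -> (C,0)->write 0,move R,goto B. Now: state=B, head=2, tape[-1..3]=00010 (head:    ^)
Step 5: in state B at pos 2, read 1 -> (B,1)->write 1,move R,goto B. Now: state=B, head=3, tape[-1..4]=000100 (head:     ^)
Step 6: in state B at pos 3, read 0 -> (B,0)->write 1,move L,goto C. Now: state=C, head=2, tape[-1..4]=000110 (head:    ^)
Step 7: in state C at pos 2, read 1 -> (C,1)->write 1,move L,goto D. Now: state=D, head=1, tape[-1..4]=000110 (head:   ^)
Step 8: in state D at pos 1, read 0 -> (D,0)->write 0,move L,goto C. Now: state=C, head=0, tape[-1..4]=000110 (head:  ^)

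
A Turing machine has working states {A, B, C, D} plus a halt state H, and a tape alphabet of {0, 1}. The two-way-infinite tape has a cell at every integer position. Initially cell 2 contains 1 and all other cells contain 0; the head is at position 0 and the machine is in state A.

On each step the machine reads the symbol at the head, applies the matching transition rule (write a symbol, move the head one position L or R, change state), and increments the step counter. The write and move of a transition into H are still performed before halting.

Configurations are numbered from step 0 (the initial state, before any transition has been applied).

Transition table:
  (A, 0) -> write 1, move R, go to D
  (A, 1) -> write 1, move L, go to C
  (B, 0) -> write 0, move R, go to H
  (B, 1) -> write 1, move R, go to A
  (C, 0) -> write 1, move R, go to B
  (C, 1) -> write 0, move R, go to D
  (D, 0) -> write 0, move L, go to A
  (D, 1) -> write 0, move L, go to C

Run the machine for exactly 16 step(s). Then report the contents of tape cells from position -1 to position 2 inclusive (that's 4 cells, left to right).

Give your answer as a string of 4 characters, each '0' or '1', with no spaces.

Answer: 1100

Derivation:
Step 1: in state A at pos 0, read 0 -> (A,0)->write 1,move R,goto D. Now: state=D, head=1, tape[-1..3]=01010 (head:   ^)
Step 2: in state D at pos 1, read 0 -> (D,0)->write 0,move L,goto A. Now: state=A, head=0, tape[-1..3]=01010 (head:  ^)
Step 3: in state A at pos 0, read 1 -> (A,1)->write 1,move L,goto C. Now: state=C, head=-1, tape[-2..3]=001010 (head:  ^)
Step 4: in state C at pos -1, read 0 -> (C,0)->write 1,move R,goto B. Now: state=B, head=0, tape[-2..3]=011010 (head:   ^)
Step 5: in state B at pos 0, read 1 -> (B,1)->write 1,move R,goto A. Now: state=A, head=1, tape[-2..3]=011010 (head:    ^)
Step 6: in state A at pos 1, read 0 -> (A,0)->write 1,move R,goto D. Now: state=D, head=2, tape[-2..3]=011110 (head:     ^)
Step 7: in state D at pos 2, read 1 -> (D,1)->write 0,move L,goto C. Now: state=C, head=1, tape[-2..3]=011100 (head:    ^)
Step 8: in state C at pos 1, read 1 -> (C,1)->write 0,move R,goto D. Now: state=D, head=2, tape[-2..3]=011000 (head:     ^)
Step 9: in state D at pos 2, read 0 -> (D,0)->write 0,move L,goto A. Now: state=A, head=1, tape[-2..3]=011000 (head:    ^)
Step 10: in state A at pos 1, read 0 -> (A,0)->write 1,move R,goto D. Now: state=D, head=2, tape[-2..3]=011100 (head:     ^)
Step 11: in state D at pos 2, read 0 -> (D,0)->write 0,move L,goto A. Now: state=A, head=1, tape[-2..3]=011100 (head:    ^)
Step 12: in state A at pos 1, read 1 -> (A,1)->write 1,move L,goto C. Now: state=C, head=0, tape[-2..3]=011100 (head:   ^)
Step 13: in state C at pos 0, read 1 -> (C,1)->write 0,move R,goto D. Now: state=D, head=1, tape[-2..3]=010100 (head:    ^)
Step 14: in state D at pos 1, read 1 -> (D,1)->write 0,move L,goto C. Now: state=C, head=0, tape[-2..3]=010000 (head:   ^)
Step 15: in state C at pos 0, read 0 -> (C,0)->write 1,move R,goto B. Now: state=B, head=1, tape[-2..3]=011000 (head:    ^)
Step 16: in state B at pos 1, read 0 -> (B,0)->write 0,move R,goto H. Now: state=H, head=2, tape[-2..3]=011000 (head:     ^)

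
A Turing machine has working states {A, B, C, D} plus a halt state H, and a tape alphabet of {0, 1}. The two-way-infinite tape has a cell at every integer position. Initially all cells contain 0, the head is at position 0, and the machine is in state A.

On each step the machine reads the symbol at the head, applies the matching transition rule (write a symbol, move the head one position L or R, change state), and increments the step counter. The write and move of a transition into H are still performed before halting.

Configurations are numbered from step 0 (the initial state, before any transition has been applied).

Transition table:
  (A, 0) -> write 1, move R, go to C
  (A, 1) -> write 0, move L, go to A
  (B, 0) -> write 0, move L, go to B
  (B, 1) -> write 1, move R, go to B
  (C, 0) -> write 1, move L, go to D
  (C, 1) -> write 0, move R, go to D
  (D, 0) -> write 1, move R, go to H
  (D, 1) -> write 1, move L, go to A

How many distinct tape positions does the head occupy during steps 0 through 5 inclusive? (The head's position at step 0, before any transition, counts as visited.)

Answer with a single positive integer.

Answer: 3

Derivation:
Step 1: in state A at pos 0, read 0 -> (A,0)->write 1,move R,goto C. Now: state=C, head=1, tape[-1..2]=0100 (head:   ^)
Step 2: in state C at pos 1, read 0 -> (C,0)->write 1,move L,goto D. Now: state=D, head=0, tape[-1..2]=0110 (head:  ^)
Step 3: in state D at pos 0, read 1 -> (D,1)->write 1,move L,goto A. Now: state=A, head=-1, tape[-2..2]=00110 (head:  ^)
Step 4: in state A at pos -1, read 0 -> (A,0)->write 1,move R,goto C. Now: state=C, head=0, tape[-2..2]=01110 (head:   ^)
Step 5: in state C at pos 0, read 1 -> (C,1)->write 0,move R,goto D. Now: state=D, head=1, tape[-2..2]=01010 (head:    ^)
Head positions at steps 0..5: starting at 0, distinct positions visited = {-1, 0, 1} -> 3 position(s)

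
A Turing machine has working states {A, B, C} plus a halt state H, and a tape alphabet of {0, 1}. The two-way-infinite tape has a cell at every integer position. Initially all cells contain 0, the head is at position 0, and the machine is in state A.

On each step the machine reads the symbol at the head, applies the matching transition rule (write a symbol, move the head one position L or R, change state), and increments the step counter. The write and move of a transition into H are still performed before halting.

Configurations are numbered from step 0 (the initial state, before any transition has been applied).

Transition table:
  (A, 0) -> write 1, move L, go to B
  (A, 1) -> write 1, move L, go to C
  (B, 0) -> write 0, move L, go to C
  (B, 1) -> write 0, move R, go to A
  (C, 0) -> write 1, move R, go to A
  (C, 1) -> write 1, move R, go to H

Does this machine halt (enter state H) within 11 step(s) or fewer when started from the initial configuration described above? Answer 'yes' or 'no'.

Step 1: in state A at pos 0, read 0 -> (A,0)->write 1,move L,goto B. Now: state=B, head=-1, tape[-2..1]=0010 (head:  ^)
Step 2: in state B at pos -1, read 0 -> (B,0)->write 0,move L,goto C. Now: state=C, head=-2, tape[-3..1]=00010 (head:  ^)
Step 3: in state C at pos -2, read 0 -> (C,0)->write 1,move R,goto A. Now: state=A, head=-1, tape[-3..1]=01010 (head:   ^)
Step 4: in state A at pos -1, read 0 -> (A,0)->write 1,move L,goto B. Now: state=B, head=-2, tape[-3..1]=01110 (head:  ^)
Step 5: in state B at pos -2, read 1 -> (B,1)->write 0,move R,goto A. Now: state=A, head=-1, tape[-3..1]=00110 (head:   ^)
Step 6: in state A at pos -1, read 1 -> (A,1)->write 1,move L,goto C. Now: state=C, head=-2, tape[-3..1]=00110 (head:  ^)
Step 7: in state C at pos -2, read 0 -> (C,0)->write 1,move R,goto A. Now: state=A, head=-1, tape[-3..1]=01110 (head:   ^)
Step 8: in state A at pos -1, read 1 -> (A,1)->write 1,move L,goto C. Now: state=C, head=-2, tape[-3..1]=01110 (head:  ^)
Step 9: in state C at pos -2, read 1 -> (C,1)->write 1,move R,goto H. Now: state=H, head=-1, tape[-3..1]=01110 (head:   ^)
State H reached at step 9; 9 <= 11 -> yes

Answer: yes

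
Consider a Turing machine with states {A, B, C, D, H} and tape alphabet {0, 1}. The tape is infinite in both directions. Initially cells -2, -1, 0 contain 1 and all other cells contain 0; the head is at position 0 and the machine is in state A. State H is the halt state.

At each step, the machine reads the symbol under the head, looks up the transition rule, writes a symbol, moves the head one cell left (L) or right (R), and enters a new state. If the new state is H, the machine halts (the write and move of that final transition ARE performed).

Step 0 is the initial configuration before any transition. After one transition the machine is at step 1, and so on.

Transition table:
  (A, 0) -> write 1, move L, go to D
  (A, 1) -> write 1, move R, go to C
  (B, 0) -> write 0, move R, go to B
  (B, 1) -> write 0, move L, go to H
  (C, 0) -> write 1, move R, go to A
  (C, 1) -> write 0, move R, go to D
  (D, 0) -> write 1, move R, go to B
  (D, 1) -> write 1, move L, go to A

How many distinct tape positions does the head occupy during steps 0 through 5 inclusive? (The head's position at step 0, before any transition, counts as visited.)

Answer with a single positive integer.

Step 1: in state A at pos 0, read 1 -> (A,1)->write 1,move R,goto C. Now: state=C, head=1, tape[-3..2]=011100 (head:     ^)
Step 2: in state C at pos 1, read 0 -> (C,0)->write 1,move R,goto A. Now: state=A, head=2, tape[-3..3]=0111100 (head:      ^)
Step 3: in state A at pos 2, read 0 -> (A,0)->write 1,move L,goto D. Now: state=D, head=1, tape[-3..3]=0111110 (head:     ^)
Step 4: in state D at pos 1, read 1 -> (D,1)->write 1,move L,goto A. Now: state=A, head=0, tape[-3..3]=0111110 (head:    ^)
Step 5: in state A at pos 0, read 1 -> (A,1)->write 1,move R,goto C. Now: state=C, head=1, tape[-3..3]=0111110 (head:     ^)
Head positions at steps 0..5: starting at 0, distinct positions visited = {0, 1, 2} -> 3 position(s)

Answer: 3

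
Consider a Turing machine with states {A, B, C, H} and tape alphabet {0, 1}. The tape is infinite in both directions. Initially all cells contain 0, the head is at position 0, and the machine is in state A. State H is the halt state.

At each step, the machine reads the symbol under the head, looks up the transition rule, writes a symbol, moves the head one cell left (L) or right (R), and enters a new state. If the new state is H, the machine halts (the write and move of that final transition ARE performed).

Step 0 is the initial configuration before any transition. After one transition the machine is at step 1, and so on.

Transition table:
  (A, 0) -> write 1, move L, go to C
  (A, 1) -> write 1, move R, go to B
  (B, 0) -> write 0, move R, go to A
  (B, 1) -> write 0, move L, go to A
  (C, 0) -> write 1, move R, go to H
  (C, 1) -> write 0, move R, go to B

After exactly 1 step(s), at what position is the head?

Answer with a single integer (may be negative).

Answer: -1

Derivation:
Step 1: in state A at pos 0, read 0 -> (A,0)->write 1,move L,goto C. Now: state=C, head=-1, tape[-2..1]=0010 (head:  ^)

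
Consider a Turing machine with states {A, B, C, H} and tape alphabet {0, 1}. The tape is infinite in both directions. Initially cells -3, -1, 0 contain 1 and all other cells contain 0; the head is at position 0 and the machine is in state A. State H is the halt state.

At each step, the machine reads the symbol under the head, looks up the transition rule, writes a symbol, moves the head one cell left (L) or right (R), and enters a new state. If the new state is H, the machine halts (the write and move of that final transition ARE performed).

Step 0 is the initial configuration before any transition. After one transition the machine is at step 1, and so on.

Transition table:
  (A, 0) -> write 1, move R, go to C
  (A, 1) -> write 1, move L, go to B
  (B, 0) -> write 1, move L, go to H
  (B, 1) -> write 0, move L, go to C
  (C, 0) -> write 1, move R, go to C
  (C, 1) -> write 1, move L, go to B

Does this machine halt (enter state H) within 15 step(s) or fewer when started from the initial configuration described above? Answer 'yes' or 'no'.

Step 1: in state A at pos 0, read 1 -> (A,1)->write 1,move L,goto B. Now: state=B, head=-1, tape[-4..1]=010110 (head:    ^)
Step 2: in state B at pos -1, read 1 -> (B,1)->write 0,move L,goto C. Now: state=C, head=-2, tape[-4..1]=010010 (head:   ^)
Step 3: in state C at pos -2, read 0 -> (C,0)->write 1,move R,goto C. Now: state=C, head=-1, tape[-4..1]=011010 (head:    ^)
Step 4: in state C at pos -1, read 0 -> (C,0)->write 1,move R,goto C. Now: state=C, head=0, tape[-4..1]=011110 (head:     ^)
Step 5: in state C at pos 0, read 1 -> (C,1)->write 1,move L,goto B. Now: state=B, head=-1, tape[-4..1]=011110 (head:    ^)
Step 6: in state B at pos -1, read 1 -> (B,1)->write 0,move L,goto C. Now: state=C, head=-2, tape[-4..1]=011010 (head:   ^)
Step 7: in state C at pos -2, read 1 -> (C,1)->write 1,move L,goto B. Now: state=B, head=-3, tape[-4..1]=011010 (head:  ^)
Step 8: in state B at pos -3, read 1 -> (B,1)->write 0,move L,goto C. Now: state=C, head=-4, tape[-5..1]=0001010 (head:  ^)
Step 9: in state C at pos -4, read 0 -> (C,0)->write 1,move R,goto C. Now: state=C, head=-3, tape[-5..1]=0101010 (head:   ^)
Step 10: in state C at pos -3, read 0 -> (C,0)->write 1,move R,goto C. Now: state=C, head=-2, tape[-5..1]=0111010 (head:    ^)
Step 11: in state C at pos -2, read 1 -> (C,1)->write 1,move L,goto B. Now: state=B, head=-3, tape[-5..1]=0111010 (head:   ^)
Step 12: in state B at pos -3, read 1 -> (B,1)->write 0,move L,goto C. Now: state=C, head=-4, tape[-5..1]=0101010 (head:  ^)
Step 13: in state C at pos -4, read 1 -> (C,1)->write 1,move L,goto B. Now: state=B, head=-5, tape[-6..1]=00101010 (head:  ^)
Step 14: in state B at pos -5, read 0 -> (B,0)->write 1,move L,goto H. Now: state=H, head=-6, tape[-7..1]=001101010 (head:  ^)
State H reached at step 14; 14 <= 15 -> yes

Answer: yes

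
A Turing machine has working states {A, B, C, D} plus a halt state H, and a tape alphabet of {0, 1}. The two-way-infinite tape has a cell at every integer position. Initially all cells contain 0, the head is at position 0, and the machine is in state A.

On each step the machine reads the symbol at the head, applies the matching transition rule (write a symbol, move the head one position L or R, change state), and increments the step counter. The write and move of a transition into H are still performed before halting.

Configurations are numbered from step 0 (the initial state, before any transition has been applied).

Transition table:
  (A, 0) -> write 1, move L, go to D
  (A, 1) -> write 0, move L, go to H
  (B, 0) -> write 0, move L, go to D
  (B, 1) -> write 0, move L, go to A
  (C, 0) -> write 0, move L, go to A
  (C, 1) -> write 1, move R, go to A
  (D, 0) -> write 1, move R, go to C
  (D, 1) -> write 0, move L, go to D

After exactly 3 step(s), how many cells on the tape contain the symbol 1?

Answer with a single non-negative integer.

Step 1: in state A at pos 0, read 0 -> (A,0)->write 1,move L,goto D. Now: state=D, head=-1, tape[-2..1]=0010 (head:  ^)
Step 2: in state D at pos -1, read 0 -> (D,0)->write 1,move R,goto C. Now: state=C, head=0, tape[-2..1]=0110 (head:   ^)
Step 3: in state C at pos 0, read 1 -> (C,1)->write 1,move R,goto A. Now: state=A, head=1, tape[-2..2]=01100 (head:    ^)
Cells containing 1 after step 3: {-1, 0} -> 2 cell(s)

Answer: 2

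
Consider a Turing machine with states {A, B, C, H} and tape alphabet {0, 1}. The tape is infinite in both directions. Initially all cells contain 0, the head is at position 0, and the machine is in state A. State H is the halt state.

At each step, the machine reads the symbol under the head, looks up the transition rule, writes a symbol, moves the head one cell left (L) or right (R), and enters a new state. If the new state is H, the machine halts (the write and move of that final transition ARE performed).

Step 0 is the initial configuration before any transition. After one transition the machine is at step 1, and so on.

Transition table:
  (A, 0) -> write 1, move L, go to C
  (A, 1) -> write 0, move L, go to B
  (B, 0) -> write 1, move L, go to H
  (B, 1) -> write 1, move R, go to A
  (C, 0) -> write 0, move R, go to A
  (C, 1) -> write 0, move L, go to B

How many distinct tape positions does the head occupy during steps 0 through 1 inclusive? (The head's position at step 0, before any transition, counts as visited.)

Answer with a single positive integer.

Step 1: in state A at pos 0, read 0 -> (A,0)->write 1,move L,goto C. Now: state=C, head=-1, tape[-2..1]=0010 (head:  ^)
Head positions at steps 0..1: starting at 0, distinct positions visited = {-1, 0} -> 2 position(s)

Answer: 2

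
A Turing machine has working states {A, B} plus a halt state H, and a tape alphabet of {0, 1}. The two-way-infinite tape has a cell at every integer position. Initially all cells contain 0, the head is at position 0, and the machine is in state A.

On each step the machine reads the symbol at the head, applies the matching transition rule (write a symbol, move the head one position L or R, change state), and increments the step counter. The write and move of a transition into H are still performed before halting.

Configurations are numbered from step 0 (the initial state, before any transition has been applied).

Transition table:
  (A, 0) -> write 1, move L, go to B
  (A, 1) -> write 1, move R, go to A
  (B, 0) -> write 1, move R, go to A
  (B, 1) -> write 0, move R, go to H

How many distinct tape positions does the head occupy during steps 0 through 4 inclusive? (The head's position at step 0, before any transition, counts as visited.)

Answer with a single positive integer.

Step 1: in state A at pos 0, read 0 -> (A,0)->write 1,move L,goto B. Now: state=B, head=-1, tape[-2..1]=0010 (head:  ^)
Step 2: in state B at pos -1, read 0 -> (B,0)->write 1,move R,goto A. Now: state=A, head=0, tape[-2..1]=0110 (head:   ^)
Step 3: in state A at pos 0, read 1 -> (A,1)->write 1,move R,goto A. Now: state=A, head=1, tape[-2..2]=01100 (head:    ^)
Step 4: in state A at pos 1, read 0 -> (A,0)->write 1,move L,goto B. Now: state=B, head=0, tape[-2..2]=01110 (head:   ^)
Head positions at steps 0..4: starting at 0, distinct positions visited = {-1, 0, 1} -> 3 position(s)

Answer: 3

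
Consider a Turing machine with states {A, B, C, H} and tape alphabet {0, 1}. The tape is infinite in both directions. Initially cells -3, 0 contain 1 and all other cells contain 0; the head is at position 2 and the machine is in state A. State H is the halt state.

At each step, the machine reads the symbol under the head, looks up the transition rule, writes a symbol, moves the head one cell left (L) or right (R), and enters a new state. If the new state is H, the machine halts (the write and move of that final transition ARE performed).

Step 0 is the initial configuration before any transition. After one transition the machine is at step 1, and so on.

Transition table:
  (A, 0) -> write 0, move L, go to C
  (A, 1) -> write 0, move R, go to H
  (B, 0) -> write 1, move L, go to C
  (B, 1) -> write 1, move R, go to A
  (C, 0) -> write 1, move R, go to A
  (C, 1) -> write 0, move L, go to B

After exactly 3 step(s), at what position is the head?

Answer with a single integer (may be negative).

Answer: 1

Derivation:
Step 1: in state A at pos 2, read 0 -> (A,0)->write 0,move L,goto C. Now: state=C, head=1, tape[-4..3]=01001000 (head:      ^)
Step 2: in state C at pos 1, read 0 -> (C,0)->write 1,move R,goto A. Now: state=A, head=2, tape[-4..3]=01001100 (head:       ^)
Step 3: in state A at pos 2, read 0 -> (A,0)->write 0,move L,goto C. Now: state=C, head=1, tape[-4..3]=01001100 (head:      ^)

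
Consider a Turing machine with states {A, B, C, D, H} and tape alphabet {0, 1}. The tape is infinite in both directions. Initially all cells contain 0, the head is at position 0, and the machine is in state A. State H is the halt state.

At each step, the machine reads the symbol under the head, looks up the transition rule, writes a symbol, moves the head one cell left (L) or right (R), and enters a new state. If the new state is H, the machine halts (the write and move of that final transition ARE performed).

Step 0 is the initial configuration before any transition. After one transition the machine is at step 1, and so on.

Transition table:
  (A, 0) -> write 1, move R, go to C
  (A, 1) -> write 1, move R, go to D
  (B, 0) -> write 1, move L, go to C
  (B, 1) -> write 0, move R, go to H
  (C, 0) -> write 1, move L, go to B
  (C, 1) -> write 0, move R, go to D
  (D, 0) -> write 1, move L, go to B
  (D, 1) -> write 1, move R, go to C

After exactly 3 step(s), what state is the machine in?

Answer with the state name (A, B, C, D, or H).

Step 1: in state A at pos 0, read 0 -> (A,0)->write 1,move R,goto C. Now: state=C, head=1, tape[-1..2]=0100 (head:   ^)
Step 2: in state C at pos 1, read 0 -> (C,0)->write 1,move L,goto B. Now: state=B, head=0, tape[-1..2]=0110 (head:  ^)
Step 3: in state B at pos 0, read 1 -> (B,1)->write 0,move R,goto H. Now: state=H, head=1, tape[-1..2]=0010 (head:   ^)

Answer: H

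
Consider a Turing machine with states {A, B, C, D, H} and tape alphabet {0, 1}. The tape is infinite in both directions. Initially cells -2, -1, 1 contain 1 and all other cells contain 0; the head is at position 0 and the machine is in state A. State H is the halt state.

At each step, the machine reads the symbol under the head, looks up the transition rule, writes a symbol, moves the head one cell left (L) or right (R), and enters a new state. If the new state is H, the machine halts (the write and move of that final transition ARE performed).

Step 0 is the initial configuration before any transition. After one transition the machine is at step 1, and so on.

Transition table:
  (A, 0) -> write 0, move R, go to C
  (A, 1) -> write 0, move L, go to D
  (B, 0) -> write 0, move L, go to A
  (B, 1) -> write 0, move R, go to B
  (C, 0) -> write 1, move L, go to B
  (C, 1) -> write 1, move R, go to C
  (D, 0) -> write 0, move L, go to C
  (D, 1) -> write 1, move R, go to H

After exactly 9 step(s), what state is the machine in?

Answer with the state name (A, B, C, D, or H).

Step 1: in state A at pos 0, read 0 -> (A,0)->write 0,move R,goto C. Now: state=C, head=1, tape[-3..2]=011010 (head:     ^)
Step 2: in state C at pos 1, read 1 -> (C,1)->write 1,move R,goto C. Now: state=C, head=2, tape[-3..3]=0110100 (head:      ^)
Step 3: in state C at pos 2, read 0 -> (C,0)->write 1,move L,goto B. Now: state=B, head=1, tape[-3..3]=0110110 (head:     ^)
Step 4: in state B at pos 1, read 1 -> (B,1)->write 0,move R,goto B. Now: state=B, head=2, tape[-3..3]=0110010 (head:      ^)
Step 5: in state B at pos 2, read 1 -> (B,1)->write 0,move R,goto B. Now: state=B, head=3, tape[-3..4]=01100000 (head:       ^)
Step 6: in state B at pos 3, read 0 -> (B,0)->write 0,move L,goto A. Now: state=A, head=2, tape[-3..4]=01100000 (head:      ^)
Step 7: in state A at pos 2, read 0 -> (A,0)->write 0,move R,goto C. Now: state=C, head=3, tape[-3..4]=01100000 (head:       ^)
Step 8: in state C at pos 3, read 0 -> (C,0)->write 1,move L,goto B. Now: state=B, head=2, tape[-3..4]=01100010 (head:      ^)
Step 9: in state B at pos 2, read 0 -> (B,0)->write 0,move L,goto A. Now: state=A, head=1, tape[-3..4]=01100010 (head:     ^)

Answer: A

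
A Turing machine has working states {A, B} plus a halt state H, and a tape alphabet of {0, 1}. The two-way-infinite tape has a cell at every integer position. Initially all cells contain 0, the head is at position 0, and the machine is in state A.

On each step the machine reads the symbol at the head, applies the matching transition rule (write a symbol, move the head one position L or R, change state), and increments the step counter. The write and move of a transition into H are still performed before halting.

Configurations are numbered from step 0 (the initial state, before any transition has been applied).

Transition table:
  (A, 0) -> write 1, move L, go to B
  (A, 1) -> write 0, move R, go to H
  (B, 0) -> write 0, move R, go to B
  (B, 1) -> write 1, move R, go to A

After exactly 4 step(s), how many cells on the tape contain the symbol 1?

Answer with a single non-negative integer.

Answer: 2

Derivation:
Step 1: in state A at pos 0, read 0 -> (A,0)->write 1,move L,goto B. Now: state=B, head=-1, tape[-2..1]=0010 (head:  ^)
Step 2: in state B at pos -1, read 0 -> (B,0)->write 0,move R,goto B. Now: state=B, head=0, tape[-2..1]=0010 (head:   ^)
Step 3: in state B at pos 0, read 1 -> (B,1)->write 1,move R,goto A. Now: state=A, head=1, tape[-2..2]=00100 (head:    ^)
Step 4: in state A at pos 1, read 0 -> (A,0)->write 1,move L,goto B. Now: state=B, head=0, tape[-2..2]=00110 (head:   ^)
Cells containing 1 after step 4: {0, 1} -> 2 cell(s)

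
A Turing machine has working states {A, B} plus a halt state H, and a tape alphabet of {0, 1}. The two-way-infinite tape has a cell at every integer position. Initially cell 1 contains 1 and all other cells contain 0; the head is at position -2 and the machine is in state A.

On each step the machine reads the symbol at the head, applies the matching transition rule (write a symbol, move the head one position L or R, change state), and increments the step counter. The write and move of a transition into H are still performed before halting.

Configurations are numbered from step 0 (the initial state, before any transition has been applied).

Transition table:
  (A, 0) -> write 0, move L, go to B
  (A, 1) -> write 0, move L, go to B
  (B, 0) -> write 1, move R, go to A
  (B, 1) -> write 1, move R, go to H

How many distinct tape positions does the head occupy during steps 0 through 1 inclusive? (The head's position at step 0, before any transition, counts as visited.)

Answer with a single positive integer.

Step 1: in state A at pos -2, read 0 -> (A,0)->write 0,move L,goto B. Now: state=B, head=-3, tape[-4..2]=0000010 (head:  ^)
Head positions at steps 0..1: starting at -2, distinct positions visited = {-3, -2} -> 2 position(s)

Answer: 2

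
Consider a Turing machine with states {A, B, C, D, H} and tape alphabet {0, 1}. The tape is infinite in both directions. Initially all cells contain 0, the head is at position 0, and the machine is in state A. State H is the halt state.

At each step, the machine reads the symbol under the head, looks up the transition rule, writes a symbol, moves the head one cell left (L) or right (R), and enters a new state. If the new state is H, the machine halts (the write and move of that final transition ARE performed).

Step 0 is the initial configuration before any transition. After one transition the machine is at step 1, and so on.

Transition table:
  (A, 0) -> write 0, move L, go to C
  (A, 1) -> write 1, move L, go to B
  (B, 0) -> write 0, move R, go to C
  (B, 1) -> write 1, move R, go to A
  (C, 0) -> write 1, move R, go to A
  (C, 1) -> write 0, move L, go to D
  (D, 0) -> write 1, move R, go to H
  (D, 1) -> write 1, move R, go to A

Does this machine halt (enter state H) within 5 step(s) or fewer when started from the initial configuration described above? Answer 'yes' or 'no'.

Step 1: in state A at pos 0, read 0 -> (A,0)->write 0,move L,goto C. Now: state=C, head=-1, tape[-2..1]=0000 (head:  ^)
Step 2: in state C at pos -1, read 0 -> (C,0)->write 1,move R,goto A. Now: state=A, head=0, tape[-2..1]=0100 (head:   ^)
Step 3: in state A at pos 0, read 0 -> (A,0)->write 0,move L,goto C. Now: state=C, head=-1, tape[-2..1]=0100 (head:  ^)
Step 4: in state C at pos -1, read 1 -> (C,1)->write 0,move L,goto D. Now: state=D, head=-2, tape[-3..1]=00000 (head:  ^)
Step 5: in state D at pos -2, read 0 -> (D,0)->write 1,move R,goto H. Now: state=H, head=-1, tape[-3..1]=01000 (head:   ^)
State H reached at step 5; 5 <= 5 -> yes

Answer: yes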